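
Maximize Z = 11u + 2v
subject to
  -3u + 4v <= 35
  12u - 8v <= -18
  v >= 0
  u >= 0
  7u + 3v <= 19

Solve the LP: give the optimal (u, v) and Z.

Corner points and Z = 11u + 2v:
  (0, 9/4) → Z = 9/2
  (49/46, 177/46) → Z = 893/46
  (0, 19/3) → Z = 38/3

u = 49/46, v = 177/46, maximum Z = 893/46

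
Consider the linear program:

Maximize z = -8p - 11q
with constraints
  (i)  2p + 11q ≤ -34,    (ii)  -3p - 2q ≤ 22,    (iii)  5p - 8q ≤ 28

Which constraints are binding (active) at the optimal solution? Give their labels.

(ii) and (iii)

Feasible corners and z = -8p - 11q:
  (-6, -2) → z = 70
  (36/71, -226/71) → z = 2198/71
  (-60/17, -97/17) → z = 91

The maximum is at (-60/17, -97/17). Substituting into each constraint, equality holds for (ii) and (iii); the remaining constraints have slack.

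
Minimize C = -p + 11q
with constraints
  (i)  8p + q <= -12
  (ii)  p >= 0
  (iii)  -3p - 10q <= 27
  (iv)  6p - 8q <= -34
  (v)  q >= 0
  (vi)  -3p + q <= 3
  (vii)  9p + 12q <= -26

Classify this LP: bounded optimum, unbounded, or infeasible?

infeasible

The boundaries -3p + q = 3 and 9p + 12q = -26 meet at (-62/45, -17/15), but that point violates p ≥ 0. Every candidate vertex is excluded by some other constraint, so the feasible region is empty.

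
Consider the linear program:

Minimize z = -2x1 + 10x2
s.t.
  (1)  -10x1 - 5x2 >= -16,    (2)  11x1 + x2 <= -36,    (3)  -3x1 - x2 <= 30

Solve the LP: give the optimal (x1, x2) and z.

Vertices and z = -2x1 + 10x2:
  (-196/45, 536/45) → z = 5752/45
  (-166/5, 348/5) → z = 3812/5
  (-3/4, -111/4) → z = -276

The optimum lies where 11x1 + x2 = -36 and -3x1 - x2 = 30.
Solving simultaneously gives x1 = -3/4, x2 = -111/4.

x1 = -3/4, x2 = -111/4, minimum z = -276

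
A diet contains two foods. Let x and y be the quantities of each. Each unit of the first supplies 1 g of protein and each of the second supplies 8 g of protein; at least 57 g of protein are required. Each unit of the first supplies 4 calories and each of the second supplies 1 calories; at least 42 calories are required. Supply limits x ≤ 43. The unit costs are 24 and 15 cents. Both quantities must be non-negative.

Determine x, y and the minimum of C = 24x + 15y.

x = 9, y = 6, minimum C = 306

Corner points and C = 24x + 15y:
  (0, 42) → C = 630
  (9, 6) → C = 306
  (43, 7/4) → C = 4233/4
The feasible region is unbounded (it extends along (0, 1)), but C strictly increases along every unbounded feasible direction, so there is no improving ray and the minimum is attained at a vertex.

The optimum lies where x + 8y = 57 and 4x + y = 42.
Solving simultaneously gives x = 9, y = 6.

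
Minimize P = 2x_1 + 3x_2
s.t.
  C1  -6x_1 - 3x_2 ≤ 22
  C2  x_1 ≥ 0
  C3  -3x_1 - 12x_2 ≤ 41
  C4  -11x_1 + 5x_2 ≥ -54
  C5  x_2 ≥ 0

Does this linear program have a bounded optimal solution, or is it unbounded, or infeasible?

Extreme points and P = 2x_1 + 3x_2:
  (0, 0) → P = 0
  (54/11, 0) → P = 108/11
The feasible region has finitely many vertices and no improving ray; the minimum is 0 at (0, 0).

bounded optimum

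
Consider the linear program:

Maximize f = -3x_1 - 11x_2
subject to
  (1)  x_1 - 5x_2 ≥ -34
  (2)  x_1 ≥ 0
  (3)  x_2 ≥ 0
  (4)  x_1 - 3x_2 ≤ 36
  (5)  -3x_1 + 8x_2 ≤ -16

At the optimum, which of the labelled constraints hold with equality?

Vertices and f = -3x_1 - 11x_2:
  (141, 35) → f = -808
  (352/7, 118/7) → f = -2354/7
  (36, 0) → f = -108
  (16/3, 0) → f = -16

The maximum is at (16/3, 0). Substituting into each constraint, equality holds for (3) and (5); the remaining constraints have slack.

(3) and (5)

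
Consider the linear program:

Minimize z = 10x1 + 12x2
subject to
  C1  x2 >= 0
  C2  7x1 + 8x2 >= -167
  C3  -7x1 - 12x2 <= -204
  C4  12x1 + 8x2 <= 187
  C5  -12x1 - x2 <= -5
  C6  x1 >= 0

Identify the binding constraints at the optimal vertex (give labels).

C3 and C6

Vertices and z = 10x1 + 12x2:
  (153/22, 1139/88) → z = 4947/22
  (0, 17) → z = 204
  (0, 187/8) → z = 561/2

The minimum is at (0, 17). Substituting into each constraint, equality holds for C3 and C6; the remaining constraints have slack.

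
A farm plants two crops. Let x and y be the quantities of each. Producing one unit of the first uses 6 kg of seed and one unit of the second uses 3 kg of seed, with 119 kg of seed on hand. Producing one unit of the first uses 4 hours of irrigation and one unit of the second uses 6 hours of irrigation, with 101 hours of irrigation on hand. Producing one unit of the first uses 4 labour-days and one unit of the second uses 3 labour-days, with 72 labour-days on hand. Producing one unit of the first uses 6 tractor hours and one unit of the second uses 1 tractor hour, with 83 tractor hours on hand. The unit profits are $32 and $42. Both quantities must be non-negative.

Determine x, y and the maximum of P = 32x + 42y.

Corner points and P = 32x + 42y:
  (0, 0) → P = 0
  (0, 101/6) → P = 707
  (83/6, 0) → P = 1328/3
  (43/4, 29/3) → P = 750
  (177/14, 50/7) → P = 4932/7

The binding constraints are 4x + 6y = 101 and 4x + 3y = 72.
Solving simultaneously gives x = 43/4, y = 29/3.

x = 43/4, y = 29/3, maximum P = 750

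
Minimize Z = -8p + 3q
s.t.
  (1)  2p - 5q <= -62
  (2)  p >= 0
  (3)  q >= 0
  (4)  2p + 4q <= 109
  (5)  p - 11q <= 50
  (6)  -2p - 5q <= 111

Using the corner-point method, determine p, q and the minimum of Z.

p = 33/2, q = 19, minimum Z = -75

At the optimal vertex, 2p - 5q = -62 and 2p + 4q = 109.
Solving simultaneously gives p = 33/2, q = 19.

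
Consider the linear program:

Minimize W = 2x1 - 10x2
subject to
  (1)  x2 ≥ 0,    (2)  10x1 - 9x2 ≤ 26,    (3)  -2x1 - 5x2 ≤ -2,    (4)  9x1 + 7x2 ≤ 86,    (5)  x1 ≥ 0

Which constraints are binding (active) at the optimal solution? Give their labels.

(4) and (5)

Corner points and W = 2x1 - 10x2:
  (13/5, 0) → W = 26/5
  (1, 0) → W = 2
  (956/151, 626/151) → W = -4348/151
  (0, 2/5) → W = -4
  (0, 86/7) → W = -860/7

The minimum is at (0, 86/7). Substituting into each constraint, equality holds for (4) and (5); the remaining constraints have slack.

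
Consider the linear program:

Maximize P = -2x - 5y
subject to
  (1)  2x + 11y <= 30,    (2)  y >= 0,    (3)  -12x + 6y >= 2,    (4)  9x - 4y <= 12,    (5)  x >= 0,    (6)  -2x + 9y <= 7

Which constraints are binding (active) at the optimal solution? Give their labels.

Vertices and P = -2x - 5y:
  (0, 1/3) → P = -5/3
  (1/4, 5/6) → P = -14/3
  (0, 7/9) → P = -35/9

The maximum is at (0, 1/3). Substituting into each constraint, equality holds for (3) and (5); the remaining constraints have slack.

(3) and (5)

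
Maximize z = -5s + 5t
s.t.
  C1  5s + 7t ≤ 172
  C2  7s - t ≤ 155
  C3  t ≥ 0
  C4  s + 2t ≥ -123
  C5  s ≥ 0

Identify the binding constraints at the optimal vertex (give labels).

C1 and C5

Vertices and z = -5s + 5t:
  (419/18, 143/18) → z = -230/3
  (0, 172/7) → z = 860/7
  (155/7, 0) → z = -775/7
  (0, 0) → z = 0

The maximum is at (0, 172/7). Substituting into each constraint, equality holds for C1 and C5; the remaining constraints have slack.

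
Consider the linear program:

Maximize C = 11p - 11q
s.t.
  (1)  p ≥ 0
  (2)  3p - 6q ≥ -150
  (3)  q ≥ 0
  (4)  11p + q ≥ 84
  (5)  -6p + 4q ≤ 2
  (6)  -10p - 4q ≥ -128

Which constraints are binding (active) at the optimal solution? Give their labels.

(3) and (6)

Extreme points and C = 11p - 11q:
  (84/11, 0) → C = 84
  (64/5, 0) → C = 704/5
  (167/25, 263/25) → C = -1056/25
  (63/8, 197/16) → C = -781/16

The maximum is at (64/5, 0). Substituting into each constraint, equality holds for (3) and (6); the remaining constraints have slack.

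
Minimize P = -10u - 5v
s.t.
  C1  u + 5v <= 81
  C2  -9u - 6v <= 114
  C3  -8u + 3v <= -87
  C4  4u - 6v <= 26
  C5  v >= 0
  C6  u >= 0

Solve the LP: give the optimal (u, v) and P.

Extreme points and P = -10u - 5v:
  (678/43, 561/43) → P = -9585/43
  (308/13, 149/13) → P = -3825/13
  (37/3, 35/9) → P = -1285/9

u = 308/13, v = 149/13, minimum P = -3825/13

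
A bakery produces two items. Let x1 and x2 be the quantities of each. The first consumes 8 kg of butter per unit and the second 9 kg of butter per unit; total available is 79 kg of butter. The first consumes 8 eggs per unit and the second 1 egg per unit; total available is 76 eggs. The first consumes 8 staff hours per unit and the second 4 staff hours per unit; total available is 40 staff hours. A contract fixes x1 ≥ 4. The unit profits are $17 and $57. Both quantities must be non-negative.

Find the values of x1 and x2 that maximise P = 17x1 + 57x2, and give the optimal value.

Extreme points and P = 17x1 + 57x2:
  (5, 0) → P = 85
  (4, 0) → P = 68
  (4, 2) → P = 182

x1 = 4, x2 = 2, maximum P = 182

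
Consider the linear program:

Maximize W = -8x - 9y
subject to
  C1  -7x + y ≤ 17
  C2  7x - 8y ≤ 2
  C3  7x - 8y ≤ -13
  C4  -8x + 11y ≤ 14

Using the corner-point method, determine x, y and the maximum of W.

Extreme points and W = -8x - 9y:
  (-123/49, -4/7) → W = 1236/49
  (-173/69, -38/69) → W = 1726/69
  (-31/13, -6/13) → W = 302/13

x = -123/49, y = -4/7, maximum W = 1236/49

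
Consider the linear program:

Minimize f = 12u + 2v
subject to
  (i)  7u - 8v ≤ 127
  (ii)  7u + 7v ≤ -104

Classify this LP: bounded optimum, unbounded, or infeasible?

unbounded

From the feasible point (19/35, -77/5), moving in the direction (-7, 7) keeps every constraint satisfied while f decreases without bound.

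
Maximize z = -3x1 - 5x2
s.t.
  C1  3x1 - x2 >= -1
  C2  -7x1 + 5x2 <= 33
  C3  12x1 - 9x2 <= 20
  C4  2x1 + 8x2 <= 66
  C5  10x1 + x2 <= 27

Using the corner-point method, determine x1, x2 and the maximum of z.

Corner points and z = -3x1 - 5x2:
  (-29/15, -24/5) → z = 149/5
  (2, 7) → z = -41
  (263/102, 62/51) → z = -1409/102

x1 = -29/15, x2 = -24/5, maximum z = 149/5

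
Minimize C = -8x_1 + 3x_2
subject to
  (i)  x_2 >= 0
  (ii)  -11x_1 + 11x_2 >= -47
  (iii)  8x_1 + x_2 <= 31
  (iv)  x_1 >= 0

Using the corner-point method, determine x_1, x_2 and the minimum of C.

x_1 = 31/8, x_2 = 0, minimum C = -31

Corner points and C = -8x_1 + 3x_2:
  (31/8, 0) → C = -31
  (0, 0) → C = 0
  (0, 31) → C = 93

The binding constraints are x_2 = 0 and 8x_1 + x_2 = 31.
Solving simultaneously gives x_1 = 31/8, x_2 = 0.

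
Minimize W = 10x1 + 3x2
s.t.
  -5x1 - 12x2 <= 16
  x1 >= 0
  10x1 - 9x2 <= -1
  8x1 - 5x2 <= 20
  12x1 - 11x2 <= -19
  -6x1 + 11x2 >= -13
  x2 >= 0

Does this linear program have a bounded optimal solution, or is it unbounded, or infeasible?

bounded optimum

Vertices and W = 10x1 + 3x2:
  (0, 19/11) → W = 57/11
  (45/4, 14) → W = 309/2
The feasible region has finitely many vertices and no improving ray; the minimum is 57/11 at (0, 19/11).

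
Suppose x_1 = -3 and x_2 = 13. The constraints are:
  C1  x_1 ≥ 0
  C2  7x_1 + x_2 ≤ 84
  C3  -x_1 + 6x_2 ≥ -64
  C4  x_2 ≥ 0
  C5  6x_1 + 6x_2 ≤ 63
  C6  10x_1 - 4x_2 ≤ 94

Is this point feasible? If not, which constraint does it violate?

not feasible — violates C1

Constraint C1: x_1 = -3, which is not ≥ 0. All other constraints are satisfied.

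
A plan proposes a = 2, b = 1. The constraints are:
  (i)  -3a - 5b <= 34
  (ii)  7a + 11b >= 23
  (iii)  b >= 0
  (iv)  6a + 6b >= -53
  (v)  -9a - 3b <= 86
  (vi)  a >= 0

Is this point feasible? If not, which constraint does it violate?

(i): -11 ≤ 34 ✓
(ii): 25 ≥ 23 ✓
(iii): 1 ≥ 0 ✓
(iv): 18 ≥ -53 ✓
(v): -21 ≤ 86 ✓
(vi): 2 ≥ 0 ✓

feasible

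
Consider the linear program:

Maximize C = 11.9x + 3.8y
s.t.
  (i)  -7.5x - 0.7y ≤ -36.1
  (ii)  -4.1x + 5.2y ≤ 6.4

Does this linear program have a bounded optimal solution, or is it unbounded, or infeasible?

From the feasible point (18324/4187, 19601/4187), moving in the direction (5.2, 4.1) keeps every constraint satisfied while C increases without bound.

unbounded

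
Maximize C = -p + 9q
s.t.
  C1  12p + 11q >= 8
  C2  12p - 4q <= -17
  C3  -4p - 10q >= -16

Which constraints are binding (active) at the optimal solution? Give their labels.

C1 and C3

Extreme points and C = -p + 9q:
  (-31/36, 5/3) → C = 571/36
  (-24/19, 40/19) → C = 384/19
  (-53/68, 65/34) → C = 1223/68

The maximum is at (-24/19, 40/19). Substituting into each constraint, equality holds for C1 and C3; the remaining constraints have slack.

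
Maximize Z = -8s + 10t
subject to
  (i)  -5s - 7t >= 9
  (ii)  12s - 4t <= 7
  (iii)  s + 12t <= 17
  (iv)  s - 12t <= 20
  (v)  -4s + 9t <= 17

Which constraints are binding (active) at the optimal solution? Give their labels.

Vertices and Z = -8s + 10t:
  (1/8, -11/8) → Z = -59/4
  (-200/73, 49/73) → Z = 2090/73
  (1/35, -233/140) → Z = -1181/70
  (-128/13, -97/39) → Z = 2102/39

The maximum is at (-128/13, -97/39). Substituting into each constraint, equality holds for (iv) and (v); the remaining constraints have slack.

(iv) and (v)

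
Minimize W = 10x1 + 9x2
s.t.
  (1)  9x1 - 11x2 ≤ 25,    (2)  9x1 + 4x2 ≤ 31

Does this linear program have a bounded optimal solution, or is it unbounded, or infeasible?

unbounded

From the feasible point (49/15, 2/5), moving in the direction (-11, -9) keeps every constraint satisfied while W decreases without bound.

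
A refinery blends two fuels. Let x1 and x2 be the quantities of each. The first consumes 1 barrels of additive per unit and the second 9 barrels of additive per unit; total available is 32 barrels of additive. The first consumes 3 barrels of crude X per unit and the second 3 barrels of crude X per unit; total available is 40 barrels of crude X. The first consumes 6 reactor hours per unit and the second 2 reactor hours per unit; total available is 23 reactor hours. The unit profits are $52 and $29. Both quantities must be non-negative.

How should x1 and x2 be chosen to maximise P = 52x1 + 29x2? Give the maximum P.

x1 = 11/4, x2 = 13/4, maximum P = 949/4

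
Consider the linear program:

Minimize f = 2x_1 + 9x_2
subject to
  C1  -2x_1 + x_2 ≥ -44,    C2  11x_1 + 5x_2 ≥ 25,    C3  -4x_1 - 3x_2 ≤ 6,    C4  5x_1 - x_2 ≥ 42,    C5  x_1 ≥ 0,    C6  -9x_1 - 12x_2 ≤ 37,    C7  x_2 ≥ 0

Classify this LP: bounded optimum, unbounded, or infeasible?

Extreme points and f = 2x_1 + 9x_2:
  (22, 0) → f = 44
  (42/5, 0) → f = 84/5
The feasible region has finitely many vertices and no improving ray; the minimum is 84/5 at (42/5, 0).

bounded optimum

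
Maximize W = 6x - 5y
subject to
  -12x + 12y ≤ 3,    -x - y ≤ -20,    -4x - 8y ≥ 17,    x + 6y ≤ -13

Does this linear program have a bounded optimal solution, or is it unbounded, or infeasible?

From the feasible point (177/4, -97/4), moving in the direction (1, -1) keeps every constraint satisfied while W increases without bound.

unbounded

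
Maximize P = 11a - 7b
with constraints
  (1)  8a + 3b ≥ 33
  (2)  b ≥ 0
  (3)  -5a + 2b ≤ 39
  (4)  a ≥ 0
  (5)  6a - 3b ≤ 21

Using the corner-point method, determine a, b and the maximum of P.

a = 27/7, b = 5/7, maximum P = 262/7

The feasible region is unbounded (it extends along (1, 2), (2, 5)), but P strictly decreases along every unbounded feasible direction, so there is no improving ray and the maximum is attained at a vertex.

At the optimal vertex, 8a + 3b = 33 and 6a - 3b = 21.
Solving simultaneously gives a = 27/7, b = 5/7.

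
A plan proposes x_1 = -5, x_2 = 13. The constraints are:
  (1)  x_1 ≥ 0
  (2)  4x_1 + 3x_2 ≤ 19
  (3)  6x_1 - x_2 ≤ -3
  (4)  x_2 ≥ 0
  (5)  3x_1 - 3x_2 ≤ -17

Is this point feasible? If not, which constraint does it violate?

Constraint (1): x_1 = -5, which is not ≥ 0. All other constraints are satisfied.

not feasible — violates (1)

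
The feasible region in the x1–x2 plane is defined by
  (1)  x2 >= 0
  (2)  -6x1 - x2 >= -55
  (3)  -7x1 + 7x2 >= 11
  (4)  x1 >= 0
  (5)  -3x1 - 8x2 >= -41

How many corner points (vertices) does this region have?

Of the 10 pairwise boundary intersections, those satisfying every inequality are:
  (0, 11/7)
  (199/77, 320/77)
  (0, 41/8)

3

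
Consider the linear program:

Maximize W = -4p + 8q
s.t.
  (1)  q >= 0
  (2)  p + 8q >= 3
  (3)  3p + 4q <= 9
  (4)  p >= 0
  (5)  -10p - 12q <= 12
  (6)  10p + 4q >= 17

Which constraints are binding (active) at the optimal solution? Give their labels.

Vertices and W = -4p + 8q:
  (3, 0) → W = -12
  (31/19, 13/76) → W = -98/19
  (8/7, 39/28) → W = 46/7

The maximum is at (8/7, 39/28). Substituting into each constraint, equality holds for (3) and (6); the remaining constraints have slack.

(3) and (6)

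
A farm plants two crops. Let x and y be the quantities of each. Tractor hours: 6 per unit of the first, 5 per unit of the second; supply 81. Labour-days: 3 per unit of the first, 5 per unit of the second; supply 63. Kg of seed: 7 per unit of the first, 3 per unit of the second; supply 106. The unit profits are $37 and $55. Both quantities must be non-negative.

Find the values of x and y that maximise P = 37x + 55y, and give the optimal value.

x = 6, y = 9, maximum P = 717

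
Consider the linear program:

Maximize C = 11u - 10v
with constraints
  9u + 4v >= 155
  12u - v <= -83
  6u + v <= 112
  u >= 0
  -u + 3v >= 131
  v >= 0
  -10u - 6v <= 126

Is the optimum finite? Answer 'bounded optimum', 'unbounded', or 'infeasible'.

Vertices and C = 11u - 10v:
  (29/18, 307/3) → C = -18101/18
  (0, 83) → C = -830
  (0, 112) → C = -1120
The feasible region has finitely many vertices and no improving ray; the maximum is -830 at (0, 83).

bounded optimum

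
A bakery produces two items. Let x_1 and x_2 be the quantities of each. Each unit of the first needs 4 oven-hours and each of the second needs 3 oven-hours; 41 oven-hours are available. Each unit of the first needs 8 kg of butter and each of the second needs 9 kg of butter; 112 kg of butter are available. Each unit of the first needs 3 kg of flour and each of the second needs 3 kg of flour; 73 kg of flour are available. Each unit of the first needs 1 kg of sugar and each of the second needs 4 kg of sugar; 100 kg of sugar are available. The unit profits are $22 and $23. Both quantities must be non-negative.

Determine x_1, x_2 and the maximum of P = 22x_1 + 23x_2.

x_1 = 11/4, x_2 = 10, maximum P = 581/2

Extreme points and P = 22x_1 + 23x_2:
  (0, 0) → P = 0
  (0, 112/9) → P = 2576/9
  (41/4, 0) → P = 451/2
  (11/4, 10) → P = 581/2

The binding constraints are 4x_1 + 3x_2 = 41 and 8x_1 + 9x_2 = 112.
Solving simultaneously gives x_1 = 11/4, x_2 = 10.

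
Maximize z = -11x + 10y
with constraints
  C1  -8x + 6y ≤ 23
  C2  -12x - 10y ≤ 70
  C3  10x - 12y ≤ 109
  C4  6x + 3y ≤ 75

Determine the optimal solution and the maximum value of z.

The optimum lies where -8x + 6y = 23 and 6x + 3y = 75.
Solving simultaneously gives x = 127/20, y = 123/10.

x = 127/20, y = 123/10, maximum z = 1063/20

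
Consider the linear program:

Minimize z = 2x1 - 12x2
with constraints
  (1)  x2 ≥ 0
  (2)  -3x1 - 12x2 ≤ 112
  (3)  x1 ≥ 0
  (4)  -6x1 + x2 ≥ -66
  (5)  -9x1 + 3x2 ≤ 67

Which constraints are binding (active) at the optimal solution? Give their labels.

Feasible corners and z = 2x1 - 12x2:
  (0, 0) → z = 0
  (11, 0) → z = 22
  (0, 67/3) → z = -268
  (265/9, 332/3) → z = -11422/9

The minimum is at (265/9, 332/3). Substituting into each constraint, equality holds for (4) and (5); the remaining constraints have slack.

(4) and (5)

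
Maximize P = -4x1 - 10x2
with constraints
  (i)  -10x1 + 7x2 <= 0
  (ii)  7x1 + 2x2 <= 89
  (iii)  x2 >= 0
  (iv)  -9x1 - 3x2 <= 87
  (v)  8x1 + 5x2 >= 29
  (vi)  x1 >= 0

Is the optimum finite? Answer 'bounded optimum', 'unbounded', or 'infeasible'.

bounded optimum

Vertices and P = -4x1 - 10x2:
  (623/69, 890/69) → P = -11392/69
  (203/106, 145/53) → P = -1856/53
  (89/7, 0) → P = -356/7
  (29/8, 0) → P = -29/2
The feasible region has finitely many vertices and no improving ray; the maximum is -29/2 at (29/8, 0).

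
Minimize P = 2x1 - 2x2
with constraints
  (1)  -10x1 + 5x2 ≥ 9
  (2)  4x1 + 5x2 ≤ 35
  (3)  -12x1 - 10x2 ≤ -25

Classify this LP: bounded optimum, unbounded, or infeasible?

Vertices and P = 2x1 - 2x2:
  (13/7, 193/35) → P = -256/35
  (7/32, 179/80) → P = -323/80
  (-45/4, 16) → P = -109/2
The feasible region has finitely many vertices and no improving ray; the minimum is -109/2 at (-45/4, 16).

bounded optimum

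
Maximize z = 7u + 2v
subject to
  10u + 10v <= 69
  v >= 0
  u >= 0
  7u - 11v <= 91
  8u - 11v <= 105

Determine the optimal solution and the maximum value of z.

Corner points and z = 7u + 2v:
  (69/10, 0) → z = 483/10
  (0, 69/10) → z = 69/5
  (0, 0) → z = 0

u = 69/10, v = 0, maximum z = 483/10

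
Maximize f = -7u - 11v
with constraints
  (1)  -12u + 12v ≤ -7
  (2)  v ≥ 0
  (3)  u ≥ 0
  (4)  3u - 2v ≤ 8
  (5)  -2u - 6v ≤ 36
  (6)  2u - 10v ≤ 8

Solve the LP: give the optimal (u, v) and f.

u = 7/12, v = 0, maximum f = -49/12

Corner points and f = -7u - 11v:
  (7/12, 0) → f = -49/12
  (41/6, 25/4) → f = -1399/12
  (8/3, 0) → f = -56/3

At the optimal vertex, -12u + 12v = -7 and v = 0.
Solving simultaneously gives u = 7/12, v = 0.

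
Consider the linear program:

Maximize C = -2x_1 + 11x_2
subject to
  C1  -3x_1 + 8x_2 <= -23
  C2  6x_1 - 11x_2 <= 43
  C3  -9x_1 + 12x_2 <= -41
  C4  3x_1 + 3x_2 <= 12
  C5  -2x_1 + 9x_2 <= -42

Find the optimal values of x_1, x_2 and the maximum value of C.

Corner points and C = -2x_1 + 11x_2:
  (-65/27, -47/9) → C = -1421/27
  (-75/32, -83/16) → C = -419/8
  (-45/19, -296/57) → C = -2986/57

The optimum lies where 6x_1 - 11x_2 = 43 and -2x_1 + 9x_2 = -42.
Solving simultaneously gives x_1 = -75/32, x_2 = -83/16.

x_1 = -75/32, x_2 = -83/16, maximum C = -419/8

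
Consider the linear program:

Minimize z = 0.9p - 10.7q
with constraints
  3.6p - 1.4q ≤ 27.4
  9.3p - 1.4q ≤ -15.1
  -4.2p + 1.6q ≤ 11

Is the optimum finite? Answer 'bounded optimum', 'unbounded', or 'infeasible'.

Feasible corners and z = 0.9p - 10.7q:
  (-425/57, -5153/133) → z = 271223/665
  (-1481/3, -1289) → z = 13348
  (-73/75, 4.32) → z = -47.1
The feasible region has finitely many vertices and no improving ray; the minimum is -47.1 at (-73/75, 4.32).

bounded optimum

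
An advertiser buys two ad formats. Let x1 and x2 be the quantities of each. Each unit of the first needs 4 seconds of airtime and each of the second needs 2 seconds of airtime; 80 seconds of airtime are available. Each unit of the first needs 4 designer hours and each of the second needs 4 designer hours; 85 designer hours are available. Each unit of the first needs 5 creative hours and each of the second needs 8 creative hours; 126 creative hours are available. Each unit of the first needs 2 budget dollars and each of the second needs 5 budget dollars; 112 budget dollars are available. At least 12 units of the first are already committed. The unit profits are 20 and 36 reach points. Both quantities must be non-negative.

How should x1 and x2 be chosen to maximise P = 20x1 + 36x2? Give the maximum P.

x1 = 12, x2 = 33/4, maximum P = 537

Corner points and P = 20x1 + 36x2:
  (20, 0) → P = 400
  (12, 0) → P = 240
  (75/4, 5/2) → P = 465
  (44/3, 79/12) → P = 1591/3
  (12, 33/4) → P = 537

At the optimal vertex, 5x1 + 8x2 = 126 and x1 = 12.
Solving simultaneously gives x1 = 12, x2 = 33/4.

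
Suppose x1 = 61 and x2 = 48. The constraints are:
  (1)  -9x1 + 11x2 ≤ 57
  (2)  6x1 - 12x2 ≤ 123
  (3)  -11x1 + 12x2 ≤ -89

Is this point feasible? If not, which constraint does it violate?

feasible

(1): -21 ≤ 57 ✓
(2): -210 ≤ 123 ✓
(3): -95 ≤ -89 ✓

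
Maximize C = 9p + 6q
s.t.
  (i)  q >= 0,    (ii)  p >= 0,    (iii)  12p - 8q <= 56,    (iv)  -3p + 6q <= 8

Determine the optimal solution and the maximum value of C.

Vertices and C = 9p + 6q:
  (0, 0) → C = 0
  (14/3, 0) → C = 42
  (0, 4/3) → C = 8
  (25/3, 11/2) → C = 108

The binding constraints are 12p - 8q = 56 and -3p + 6q = 8.
Solving simultaneously gives p = 25/3, q = 11/2.

p = 25/3, q = 11/2, maximum C = 108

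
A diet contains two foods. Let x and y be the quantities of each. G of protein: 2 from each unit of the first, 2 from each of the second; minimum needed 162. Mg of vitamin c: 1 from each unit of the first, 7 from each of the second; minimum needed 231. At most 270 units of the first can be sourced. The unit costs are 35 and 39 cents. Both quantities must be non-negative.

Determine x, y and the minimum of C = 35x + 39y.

Corner points and C = 35x + 39y:
  (0, 81) → C = 3159
  (231, 0) → C = 8085
  (270, 0) → C = 9450
  (56, 25) → C = 2935
The feasible region is unbounded (it extends along (0, 1)), but C strictly increases along every unbounded feasible direction, so there is no improving ray and the minimum is attained at a vertex.

The optimum lies where 2x + 2y = 162 and x + 7y = 231.
Solving simultaneously gives x = 56, y = 25.

x = 56, y = 25, minimum C = 2935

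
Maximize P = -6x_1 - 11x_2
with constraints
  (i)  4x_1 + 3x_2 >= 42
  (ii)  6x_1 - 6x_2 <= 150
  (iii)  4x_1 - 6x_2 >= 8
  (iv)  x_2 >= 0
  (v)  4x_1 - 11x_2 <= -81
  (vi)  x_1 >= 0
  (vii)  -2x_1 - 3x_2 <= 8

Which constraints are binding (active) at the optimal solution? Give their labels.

Extreme points and P = -6x_1 - 11x_2:
  (71, 46) → P = -932
  (356/7, 181/7) → P = -4127/7
  (287/10, 89/5) → P = -368

The maximum is at (287/10, 89/5). Substituting into each constraint, equality holds for (iii) and (v); the remaining constraints have slack.

(iii) and (v)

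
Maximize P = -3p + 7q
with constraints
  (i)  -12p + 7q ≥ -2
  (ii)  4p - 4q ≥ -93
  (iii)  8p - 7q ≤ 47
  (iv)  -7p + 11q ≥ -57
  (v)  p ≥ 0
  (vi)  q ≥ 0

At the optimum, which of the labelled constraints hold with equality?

(i) and (ii)

Corner points and P = -3p + 7q:
  (659/20, 281/5) → P = 5891/20
  (1/6, 0) → P = -1/2
  (0, 93/4) → P = 651/4
  (0, 0) → P = 0

The maximum is at (659/20, 281/5). Substituting into each constraint, equality holds for (i) and (ii); the remaining constraints have slack.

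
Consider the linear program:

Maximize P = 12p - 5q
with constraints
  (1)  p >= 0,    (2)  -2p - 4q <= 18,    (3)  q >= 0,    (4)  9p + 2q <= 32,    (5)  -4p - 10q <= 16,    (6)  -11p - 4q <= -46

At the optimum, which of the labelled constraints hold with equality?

Vertices and P = 12p - 5q:
  (0, 16) → P = -80
  (0, 23/2) → P = -115/2
  (18/7, 31/7) → P = 61/7

The maximum is at (18/7, 31/7). Substituting into each constraint, equality holds for (4) and (6); the remaining constraints have slack.

(4) and (6)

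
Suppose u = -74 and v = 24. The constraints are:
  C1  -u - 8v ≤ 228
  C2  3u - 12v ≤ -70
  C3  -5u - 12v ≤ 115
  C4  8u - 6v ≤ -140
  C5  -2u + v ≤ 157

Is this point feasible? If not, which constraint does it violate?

Constraint C5: -2u + v = 172, which is not ≤ 157. All other constraints are satisfied.

not feasible — violates C5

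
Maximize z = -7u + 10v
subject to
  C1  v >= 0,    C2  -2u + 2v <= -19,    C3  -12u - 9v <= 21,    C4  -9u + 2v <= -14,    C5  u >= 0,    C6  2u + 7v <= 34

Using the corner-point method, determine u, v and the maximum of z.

u = 67/6, v = 5/3, maximum z = -123/2

Vertices and z = -7u + 10v:
  (19/2, 0) → z = -133/2
  (17, 0) → z = -119
  (67/6, 5/3) → z = -123/2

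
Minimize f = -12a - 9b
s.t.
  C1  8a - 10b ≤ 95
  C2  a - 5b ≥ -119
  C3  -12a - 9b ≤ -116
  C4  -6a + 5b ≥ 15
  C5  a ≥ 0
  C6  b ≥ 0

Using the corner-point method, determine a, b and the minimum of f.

Extreme points and f = -12a - 9b:
  (104/5, 699/25) → f = -12531/25
  (0, 119/5) → f = -1071/5
  (445/114, 146/19) → f = -116
  (0, 116/9) → f = -116

At the optimal vertex, a - 5b = -119 and -6a + 5b = 15.
Solving simultaneously gives a = 104/5, b = 699/25.

a = 104/5, b = 699/25, minimum f = -12531/25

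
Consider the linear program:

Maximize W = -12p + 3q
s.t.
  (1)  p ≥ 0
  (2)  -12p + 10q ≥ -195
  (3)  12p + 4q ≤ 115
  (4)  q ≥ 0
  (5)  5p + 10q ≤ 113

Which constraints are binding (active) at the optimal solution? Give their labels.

(1) and (5)

Vertices and W = -12p + 3q:
  (0, 0) → W = 0
  (0, 113/10) → W = 339/10
  (115/12, 0) → W = -115
  (349/50, 781/100) → W = -6033/100

The maximum is at (0, 113/10). Substituting into each constraint, equality holds for (1) and (5); the remaining constraints have slack.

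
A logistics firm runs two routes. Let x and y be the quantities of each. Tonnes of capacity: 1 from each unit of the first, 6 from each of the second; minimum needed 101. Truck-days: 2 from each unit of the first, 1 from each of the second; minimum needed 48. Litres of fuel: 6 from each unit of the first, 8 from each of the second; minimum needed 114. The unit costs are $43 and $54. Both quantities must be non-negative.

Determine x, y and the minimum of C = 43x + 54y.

x = 17, y = 14, minimum C = 1487

Feasible corners and C = 43x + 54y:
  (0, 48) → C = 2592
  (101, 0) → C = 4343
  (17, 14) → C = 1487
The feasible region is unbounded (it extends along (0, 1), (1, 0)), but C strictly increases along every unbounded feasible direction, so there is no improving ray and the minimum is attained at a vertex.

The binding constraints are x + 6y = 101 and 2x + y = 48.
Solving simultaneously gives x = 17, y = 14.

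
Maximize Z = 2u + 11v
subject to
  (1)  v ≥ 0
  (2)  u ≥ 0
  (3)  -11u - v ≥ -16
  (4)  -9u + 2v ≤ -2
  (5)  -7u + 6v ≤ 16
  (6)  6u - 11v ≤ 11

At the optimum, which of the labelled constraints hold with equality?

(3) and (4)

Feasible corners and Z = 2u + 11v:
  (16/11, 0) → Z = 32/11
  (2/9, 0) → Z = 4/9
  (34/31, 122/31) → Z = 1410/31

The maximum is at (34/31, 122/31). Substituting into each constraint, equality holds for (3) and (4); the remaining constraints have slack.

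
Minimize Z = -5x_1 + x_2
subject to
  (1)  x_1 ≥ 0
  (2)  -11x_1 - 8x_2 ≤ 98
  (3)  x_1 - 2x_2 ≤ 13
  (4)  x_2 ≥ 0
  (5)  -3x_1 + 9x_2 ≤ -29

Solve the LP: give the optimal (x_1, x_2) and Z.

Extreme points and Z = -5x_1 + x_2:
  (13, 0) → Z = -65
  (59/3, 10/3) → Z = -95
  (29/3, 0) → Z = -145/3

The binding constraints are x_1 - 2x_2 = 13 and -3x_1 + 9x_2 = -29.
Solving simultaneously gives x_1 = 59/3, x_2 = 10/3.

x_1 = 59/3, x_2 = 10/3, minimum Z = -95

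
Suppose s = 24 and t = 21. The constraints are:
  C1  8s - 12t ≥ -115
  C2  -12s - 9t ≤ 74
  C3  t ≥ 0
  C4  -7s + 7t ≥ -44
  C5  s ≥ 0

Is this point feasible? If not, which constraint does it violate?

C1: -60 ≥ -115 ✓
C2: -477 ≤ 74 ✓
C3: 21 ≥ 0 ✓
C4: -21 ≥ -44 ✓
C5: 24 ≥ 0 ✓

feasible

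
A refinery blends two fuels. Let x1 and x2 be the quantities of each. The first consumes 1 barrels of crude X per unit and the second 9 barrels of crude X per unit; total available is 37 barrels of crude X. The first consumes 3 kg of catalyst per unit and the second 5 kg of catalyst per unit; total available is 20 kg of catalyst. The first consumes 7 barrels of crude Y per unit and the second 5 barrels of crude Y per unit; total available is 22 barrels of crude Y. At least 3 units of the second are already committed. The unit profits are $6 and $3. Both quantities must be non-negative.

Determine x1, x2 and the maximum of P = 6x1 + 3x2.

x1 = 1, x2 = 3, maximum P = 15

Extreme points and P = 6x1 + 3x2:
  (0, 4) → P = 12
  (0, 3) → P = 9
  (1/2, 37/10) → P = 141/10
  (1, 3) → P = 15

The binding constraints are 7x1 + 5x2 = 22 and x2 = 3.
Solving simultaneously gives x1 = 1, x2 = 3.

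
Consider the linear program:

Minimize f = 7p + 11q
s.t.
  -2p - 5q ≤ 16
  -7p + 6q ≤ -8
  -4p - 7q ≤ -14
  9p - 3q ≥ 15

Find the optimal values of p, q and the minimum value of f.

The feasible region is unbounded (it extends along (5, -2), (6, 7)), but f strictly increases along every unbounded feasible direction, so there is no improving ray and the minimum is attained at a vertex.

p = 49/25, q = 22/25, minimum f = 117/5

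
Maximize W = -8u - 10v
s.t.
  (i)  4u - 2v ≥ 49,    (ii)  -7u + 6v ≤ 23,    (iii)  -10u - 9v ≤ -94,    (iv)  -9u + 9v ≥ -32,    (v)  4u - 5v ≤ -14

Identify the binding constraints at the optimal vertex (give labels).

(i) and (v)

Feasible corners and W = -8u - 10v:
  (34, 87/2) → W = -707
  (91/4, 21) → W = -392
  (286/9, 254/9) → W = -4828/9
The feasible region is unbounded (it extends along (1, 1), (6, 7)), but W strictly decreases along every unbounded feasible direction, so there is no improving ray and the maximum is attained at a vertex.

The maximum is at (91/4, 21). Substituting into each constraint, equality holds for (i) and (v); the remaining constraints have slack.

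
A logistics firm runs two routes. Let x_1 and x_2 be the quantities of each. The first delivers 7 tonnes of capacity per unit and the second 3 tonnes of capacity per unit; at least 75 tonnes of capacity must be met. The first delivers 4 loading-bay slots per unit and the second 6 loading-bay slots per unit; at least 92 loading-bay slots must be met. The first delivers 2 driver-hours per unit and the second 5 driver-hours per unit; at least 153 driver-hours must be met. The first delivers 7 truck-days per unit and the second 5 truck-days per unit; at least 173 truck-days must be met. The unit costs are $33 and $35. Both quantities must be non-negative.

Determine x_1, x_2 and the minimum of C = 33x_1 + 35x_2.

x_1 = 4, x_2 = 29, minimum C = 1147

Extreme points and C = 33x_1 + 35x_2:
  (0, 173/5) → C = 1211
  (153/2, 0) → C = 5049/2
  (4, 29) → C = 1147
The feasible region is unbounded (it extends along (0, 1), (1, 0)), but C strictly increases along every unbounded feasible direction, so there is no improving ray and the minimum is attained at a vertex.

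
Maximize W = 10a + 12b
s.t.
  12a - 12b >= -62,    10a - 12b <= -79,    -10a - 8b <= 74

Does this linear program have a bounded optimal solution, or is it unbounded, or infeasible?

From the feasible point (17/2, 41/3), moving in the direction (12, 10) keeps every constraint satisfied while W increases without bound.

unbounded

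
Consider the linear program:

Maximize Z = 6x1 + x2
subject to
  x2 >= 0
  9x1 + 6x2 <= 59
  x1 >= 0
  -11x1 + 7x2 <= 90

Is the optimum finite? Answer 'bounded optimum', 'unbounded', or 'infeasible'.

bounded optimum

Feasible corners and Z = 6x1 + x2:
  (59/9, 0) → Z = 118/3
  (0, 0) → Z = 0
  (0, 59/6) → Z = 59/6
The feasible region has finitely many vertices and no improving ray; the maximum is 118/3 at (59/9, 0).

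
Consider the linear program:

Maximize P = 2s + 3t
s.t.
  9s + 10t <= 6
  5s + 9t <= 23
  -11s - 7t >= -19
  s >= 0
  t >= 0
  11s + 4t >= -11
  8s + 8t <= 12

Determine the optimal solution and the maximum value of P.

Corner points and P = 2s + 3t:
  (0, 3/5) → P = 9/5
  (2/3, 0) → P = 4/3
  (0, 0) → P = 0

s = 0, t = 3/5, maximum P = 9/5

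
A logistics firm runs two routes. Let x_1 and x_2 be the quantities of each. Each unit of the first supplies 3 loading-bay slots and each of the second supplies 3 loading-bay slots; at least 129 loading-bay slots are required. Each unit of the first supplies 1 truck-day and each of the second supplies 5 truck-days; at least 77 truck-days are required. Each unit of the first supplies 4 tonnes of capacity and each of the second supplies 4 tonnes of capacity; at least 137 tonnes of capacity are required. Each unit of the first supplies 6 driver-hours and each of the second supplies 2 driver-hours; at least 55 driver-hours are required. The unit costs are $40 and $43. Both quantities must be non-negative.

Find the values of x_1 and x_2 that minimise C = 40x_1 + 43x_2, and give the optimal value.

Vertices and C = 40x_1 + 43x_2:
  (0, 43) → C = 1849
  (77, 0) → C = 3080
  (69/2, 17/2) → C = 3491/2
The feasible region is unbounded (it extends along (0, 1), (1, 0)), but C strictly increases along every unbounded feasible direction, so there is no improving ray and the minimum is attained at a vertex.

At the optimal vertex, 3x_1 + 3x_2 = 129 and x_1 + 5x_2 = 77.
Solving simultaneously gives x_1 = 69/2, x_2 = 17/2.

x_1 = 69/2, x_2 = 17/2, minimum C = 3491/2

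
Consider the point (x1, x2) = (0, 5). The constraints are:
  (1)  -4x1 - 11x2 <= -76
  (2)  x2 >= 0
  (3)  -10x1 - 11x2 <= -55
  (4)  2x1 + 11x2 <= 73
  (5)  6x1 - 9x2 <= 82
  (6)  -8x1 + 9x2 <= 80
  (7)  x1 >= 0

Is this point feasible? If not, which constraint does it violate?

not feasible — violates (1)

Constraint (1): -4x1 - 11x2 = -55, which is not ≤ -76. All other constraints are satisfied.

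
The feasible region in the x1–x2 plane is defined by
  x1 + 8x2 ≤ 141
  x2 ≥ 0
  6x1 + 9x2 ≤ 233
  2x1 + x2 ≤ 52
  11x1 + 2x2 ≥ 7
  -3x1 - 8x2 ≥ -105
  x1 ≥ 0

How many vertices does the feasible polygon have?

Intersecting each pair of boundary lines and keeping only the points that satisfy every inequality leaves:
  (26, 0)
  (7/11, 0)
  (311/13, 54/13)
  (0, 7/2)
  (0, 105/8)

5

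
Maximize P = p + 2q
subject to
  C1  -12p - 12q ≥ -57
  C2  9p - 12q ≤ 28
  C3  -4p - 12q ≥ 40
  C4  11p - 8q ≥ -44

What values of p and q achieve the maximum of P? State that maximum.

Extreme points and P = p + 2q:
  (-12/13, -118/39) → P = -272/39
  (-188/15, -176/15) → P = -36
  (-212/41, -66/41) → P = -344/41

The optimum lies where 9p - 12q = 28 and -4p - 12q = 40.
Solving simultaneously gives p = -12/13, q = -118/39.

p = -12/13, q = -118/39, maximum P = -272/39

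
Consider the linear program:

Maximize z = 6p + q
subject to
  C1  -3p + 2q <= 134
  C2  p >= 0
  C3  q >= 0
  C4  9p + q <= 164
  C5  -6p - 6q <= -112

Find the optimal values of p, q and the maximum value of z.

Vertices and z = 6p + q:
  (0, 67) → z = 67
  (194/21, 566/7) → z = 954/7
  (0, 56/3) → z = 56/3
  (109/6, 1/2) → z = 219/2

p = 194/21, q = 566/7, maximum z = 954/7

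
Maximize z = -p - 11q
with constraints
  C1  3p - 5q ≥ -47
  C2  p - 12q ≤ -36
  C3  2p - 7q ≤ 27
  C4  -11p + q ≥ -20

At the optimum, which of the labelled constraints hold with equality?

C1 and C2

Feasible corners and z = -p - 11q:
  (-384/31, 61/31) → z = -287/31
  (147/52, 577/52) → z = -3247/26
  (276/131, 416/131) → z = -4852/131

The maximum is at (-384/31, 61/31). Substituting into each constraint, equality holds for C1 and C2; the remaining constraints have slack.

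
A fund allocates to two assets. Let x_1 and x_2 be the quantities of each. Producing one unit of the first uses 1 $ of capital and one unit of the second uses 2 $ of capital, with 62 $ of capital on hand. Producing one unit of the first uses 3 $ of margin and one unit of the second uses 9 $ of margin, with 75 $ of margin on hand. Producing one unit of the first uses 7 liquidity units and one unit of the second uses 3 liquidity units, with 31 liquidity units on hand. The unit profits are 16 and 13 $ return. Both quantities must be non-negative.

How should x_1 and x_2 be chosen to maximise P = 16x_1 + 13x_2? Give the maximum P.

x_1 = 1, x_2 = 8, maximum P = 120

Feasible corners and P = 16x_1 + 13x_2:
  (0, 0) → P = 0
  (0, 25/3) → P = 325/3
  (31/7, 0) → P = 496/7
  (1, 8) → P = 120

The optimum lies where 3x_1 + 9x_2 = 75 and 7x_1 + 3x_2 = 31.
Solving simultaneously gives x_1 = 1, x_2 = 8.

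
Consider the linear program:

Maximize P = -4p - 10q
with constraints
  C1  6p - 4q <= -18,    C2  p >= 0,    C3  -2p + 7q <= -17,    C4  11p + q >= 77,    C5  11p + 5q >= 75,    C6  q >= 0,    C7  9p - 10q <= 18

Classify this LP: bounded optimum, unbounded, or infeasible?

infeasible

The boundaries 6p - 4q = -18 and 11p + q = 77 meet at (29/5, 66/5), but that point violates -2p + 7q ≤ -17. Every candidate vertex is excluded by some other constraint, so the feasible region is empty.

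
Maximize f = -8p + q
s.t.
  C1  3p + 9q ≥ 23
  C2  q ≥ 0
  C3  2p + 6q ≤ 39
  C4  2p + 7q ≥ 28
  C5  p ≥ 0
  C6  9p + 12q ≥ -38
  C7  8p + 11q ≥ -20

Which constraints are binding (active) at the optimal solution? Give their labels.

C3 and C5

Corner points and f = -8p + q:
  (39/2, 0) → f = -156
  (14, 0) → f = -112
  (0, 13/2) → f = 13/2
  (0, 4) → f = 4

The maximum is at (0, 13/2). Substituting into each constraint, equality holds for C3 and C5; the remaining constraints have slack.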